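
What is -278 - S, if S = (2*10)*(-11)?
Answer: -58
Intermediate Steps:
S = -220 (S = 20*(-11) = -220)
-278 - S = -278 - 1*(-220) = -278 + 220 = -58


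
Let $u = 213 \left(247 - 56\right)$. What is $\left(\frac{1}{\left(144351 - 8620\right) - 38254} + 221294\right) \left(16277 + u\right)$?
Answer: $\frac{1228688445613440}{97477} \approx 1.2605 \cdot 10^{10}$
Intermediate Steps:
$u = 40683$ ($u = 213 \cdot 191 = 40683$)
$\left(\frac{1}{\left(144351 - 8620\right) - 38254} + 221294\right) \left(16277 + u\right) = \left(\frac{1}{\left(144351 - 8620\right) - 38254} + 221294\right) \left(16277 + 40683\right) = \left(\frac{1}{135731 - 38254} + 221294\right) 56960 = \left(\frac{1}{97477} + 221294\right) 56960 = \frac{21571075239}{97477} \cdot 56960 = \frac{1228688445613440}{97477}$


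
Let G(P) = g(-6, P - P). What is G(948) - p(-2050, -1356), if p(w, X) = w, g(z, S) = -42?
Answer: 2008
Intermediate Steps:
G(P) = -42
G(948) - p(-2050, -1356) = -42 - 1*(-2050) = -42 + 2050 = 2008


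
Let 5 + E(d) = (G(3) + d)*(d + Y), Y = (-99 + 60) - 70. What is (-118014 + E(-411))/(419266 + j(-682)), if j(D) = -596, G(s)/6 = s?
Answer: 86341/418670 ≈ 0.20623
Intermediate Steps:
G(s) = 6*s
Y = -109 (Y = -39 - 70 = -109)
E(d) = -5 + (-109 + d)*(18 + d) (E(d) = -5 + (6*3 + d)*(d - 109) = -5 + (18 + d)*(-109 + d) = -5 + (-109 + d)*(18 + d))
(-118014 + E(-411))/(419266 + j(-682)) = (-118014 + (-1967 + (-411)**2 - 91*(-411)))/(419266 - 596) = (-118014 + (-1967 + 168921 + 37401))/418670 = (-118014 + 204355)*(1/418670) = 86341*(1/418670) = 86341/418670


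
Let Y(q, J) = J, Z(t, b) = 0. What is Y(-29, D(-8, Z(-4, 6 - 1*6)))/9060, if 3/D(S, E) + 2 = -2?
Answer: -1/12080 ≈ -8.2781e-5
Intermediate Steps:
D(S, E) = -3/4 (D(S, E) = 3/(-2 - 2) = 3/(-4) = 3*(-1/4) = -3/4)
Y(-29, D(-8, Z(-4, 6 - 1*6)))/9060 = -3/4/9060 = -3/4*1/9060 = -1/12080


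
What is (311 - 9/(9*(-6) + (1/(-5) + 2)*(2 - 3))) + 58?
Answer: 11444/31 ≈ 369.16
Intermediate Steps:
(311 - 9/(9*(-6) + (1/(-5) + 2)*(2 - 3))) + 58 = (311 - 9/(-54 + (-1/5 + 2)*(-1))) + 58 = (311 - 9/(-54 + (9/5)*(-1))) + 58 = (311 - 9/(-54 - 9/5)) + 58 = (311 - 9/(-279/5)) + 58 = (311 - 9*(-5/279)) + 58 = (311 + 5/31) + 58 = 9646/31 + 58 = 11444/31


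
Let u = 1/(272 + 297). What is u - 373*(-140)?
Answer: 29713181/569 ≈ 52220.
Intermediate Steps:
u = 1/569 ≈ 0.0017575
u - 373*(-140) = 1/569 - 373*(-140) = 1/569 + 52220 = 29713181/569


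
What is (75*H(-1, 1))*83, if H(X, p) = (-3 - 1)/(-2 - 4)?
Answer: 4150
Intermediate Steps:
H(X, p) = 2/3 (H(X, p) = -4/(-6) = -4*(-1/6) = 2/3)
(75*H(-1, 1))*83 = (75*(2/3))*83 = 50*83 = 4150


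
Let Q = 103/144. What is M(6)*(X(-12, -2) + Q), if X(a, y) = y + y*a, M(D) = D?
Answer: 3271/24 ≈ 136.29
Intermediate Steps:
X(a, y) = y + a*y
Q = 103/144 (Q = 103*(1/144) = 103/144 ≈ 0.71528)
M(6)*(X(-12, -2) + Q) = 6*(-2*(1 - 12) + 103/144) = 6*(-2*(-11) + 103/144) = 6*(22 + 103/144) = 6*(3271/144) = 3271/24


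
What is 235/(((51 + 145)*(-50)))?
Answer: -47/1960 ≈ -0.023980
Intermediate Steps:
235/(((51 + 145)*(-50))) = 235/((196*(-50))) = 235/(-9800) = 235*(-1/9800) = -47/1960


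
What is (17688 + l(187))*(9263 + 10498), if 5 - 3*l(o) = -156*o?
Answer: 541721467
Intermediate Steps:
l(o) = 5/3 + 52*o (l(o) = 5/3 - (-52)*o = 5/3 + 52*o)
(17688 + l(187))*(9263 + 10498) = (17688 + (5/3 + 52*187))*(9263 + 10498) = (17688 + (5/3 + 9724))*19761 = (17688 + 29177/3)*19761 = (82241/3)*19761 = 541721467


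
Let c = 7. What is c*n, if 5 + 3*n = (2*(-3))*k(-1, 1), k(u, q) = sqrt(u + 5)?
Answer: -119/3 ≈ -39.667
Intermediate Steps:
k(u, q) = sqrt(5 + u)
n = -17/3 (n = -5/3 + ((2*(-3))*sqrt(5 - 1))/3 = -5/3 + (-6*sqrt(4))/3 = -5/3 + (-6*2)/3 = -5/3 + (1/3)*(-12) = -5/3 - 4 = -17/3 ≈ -5.6667)
c*n = 7*(-17/3) = -119/3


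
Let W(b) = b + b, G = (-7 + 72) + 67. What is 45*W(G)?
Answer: 11880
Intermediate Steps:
G = 132 (G = 65 + 67 = 132)
W(b) = 2*b
45*W(G) = 45*(2*132) = 45*264 = 11880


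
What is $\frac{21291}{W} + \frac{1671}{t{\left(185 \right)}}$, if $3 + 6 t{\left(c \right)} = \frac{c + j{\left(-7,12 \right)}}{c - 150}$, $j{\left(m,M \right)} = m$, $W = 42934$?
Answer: $\frac{15067524183}{3134182} \approx 4807.5$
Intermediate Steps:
$t{\left(c \right)} = - \frac{1}{2} + \frac{-7 + c}{6 \left(-150 + c\right)}$ ($t{\left(c \right)} = - \frac{1}{2} + \frac{\left(c - 7\right) \frac{1}{c - 150}}{6} = - \frac{1}{2} + \frac{\left(-7 + c\right) \frac{1}{-150 + c}}{6} = - \frac{1}{2} + \frac{\frac{1}{-150 + c} \left(-7 + c\right)}{6} = - \frac{1}{2} + \frac{-7 + c}{6 \left(-150 + c\right)}$)
$\frac{21291}{W} + \frac{1671}{t{\left(185 \right)}} = \frac{21291}{42934} + \frac{1671}{\frac{1}{6} \frac{1}{-150 + 185} \left(443 - 370\right)} = 21291 \cdot \frac{1}{42934} + \frac{1671}{\frac{1}{6} \cdot \frac{1}{35} \left(443 - 370\right)} = \frac{21291}{42934} + \frac{1671}{\frac{1}{6} \cdot \frac{1}{35} \cdot 73} = \frac{21291}{42934} + \frac{1671}{\frac{73}{210}} = \frac{21291}{42934} + 1671 \cdot \frac{210}{73} = \frac{21291}{42934} + \frac{350910}{73} = \frac{15067524183}{3134182}$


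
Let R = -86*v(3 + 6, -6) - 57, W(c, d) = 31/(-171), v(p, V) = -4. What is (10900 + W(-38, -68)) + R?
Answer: 1912946/171 ≈ 11187.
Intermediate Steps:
W(c, d) = -31/171 (W(c, d) = 31*(-1/171) = -31/171)
R = 287 (R = -86*(-4) - 57 = 344 - 57 = 287)
(10900 + W(-38, -68)) + R = (10900 - 31/171) + 287 = 1863869/171 + 287 = 1912946/171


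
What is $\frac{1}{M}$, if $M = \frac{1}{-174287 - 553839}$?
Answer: $-728126$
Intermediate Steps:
$M = - \frac{1}{728126}$ ($M = \frac{1}{-728126} = - \frac{1}{728126} \approx -1.3734 \cdot 10^{-6}$)
$\frac{1}{M} = \frac{1}{- \frac{1}{728126}} = -728126$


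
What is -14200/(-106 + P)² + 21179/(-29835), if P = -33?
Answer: -832856459/576442035 ≈ -1.4448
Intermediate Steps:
-14200/(-106 + P)² + 21179/(-29835) = -14200/(-106 - 33)² + 21179/(-29835) = -14200/((-139)²) + 21179*(-1/29835) = -14200/19321 - 21179/29835 = -832856459/576442035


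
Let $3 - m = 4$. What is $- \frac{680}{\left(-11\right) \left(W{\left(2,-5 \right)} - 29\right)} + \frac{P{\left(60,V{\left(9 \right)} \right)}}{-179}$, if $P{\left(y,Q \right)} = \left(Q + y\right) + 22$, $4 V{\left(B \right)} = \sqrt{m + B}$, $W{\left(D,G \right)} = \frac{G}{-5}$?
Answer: $- \frac{36744}{13783} - \frac{\sqrt{2}}{358} \approx -2.6698$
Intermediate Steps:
$m = -1$ ($m = 3 - 4 = -1$)
$W{\left(D,G \right)} = - \frac{G}{5}$ ($W{\left(D,G \right)} = G \left(- \frac{1}{5}\right) = - \frac{G}{5}$)
$V{\left(B \right)} = \frac{\sqrt{-1 + B}}{4}$
$P{\left(y,Q \right)} = 22 + Q + y$
$- \frac{680}{\left(-11\right) \left(W{\left(2,-5 \right)} - 29\right)} + \frac{P{\left(60,V{\left(9 \right)} \right)}}{-179} = - \frac{680}{\left(-11\right) \left(\left(- \frac{1}{5}\right) \left(-5\right) - 29\right)} + \frac{22 + \frac{\sqrt{-1 + 9}}{4} + 60}{-179} = - \frac{680}{\left(-11\right) \left(1 - 29\right)} + \left(22 + \frac{\sqrt{8}}{4} + 60\right) \left(- \frac{1}{179}\right) = - \frac{680}{\left(-11\right) \left(-28\right)} + \left(22 + \frac{2 \sqrt{2}}{4} + 60\right) \left(- \frac{1}{179}\right) = - \frac{680}{308} + \left(22 + \frac{\sqrt{2}}{2} + 60\right) \left(- \frac{1}{179}\right) = \left(-680\right) \frac{1}{308} + \left(82 + \frac{\sqrt{2}}{2}\right) \left(- \frac{1}{179}\right) = - \frac{170}{77} - \left(\frac{82}{179} + \frac{\sqrt{2}}{358}\right) = - \frac{36744}{13783} - \frac{\sqrt{2}}{358}$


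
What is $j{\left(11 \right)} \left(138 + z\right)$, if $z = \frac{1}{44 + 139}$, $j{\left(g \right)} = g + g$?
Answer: $\frac{555610}{183} \approx 3036.1$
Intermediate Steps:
$j{\left(g \right)} = 2 g$
$z = \frac{1}{183} \approx 0.0054645$
$j{\left(11 \right)} \left(138 + z\right) = 2 \cdot 11 \left(138 + \frac{1}{183}\right) = 22 \cdot \frac{25255}{183} = \frac{555610}{183}$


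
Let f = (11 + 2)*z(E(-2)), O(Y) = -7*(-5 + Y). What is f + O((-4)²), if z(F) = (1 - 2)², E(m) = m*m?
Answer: -64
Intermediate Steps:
E(m) = m²
z(F) = 1 (z(F) = (-1)² = 1)
O(Y) = 35 - 7*Y
f = 13 (f = (11 + 2)*1 = 13*1 = 13)
f + O((-4)²) = 13 + (35 - 7*(-4)²) = 13 + (35 - 7*16) = 13 + (35 - 112) = 13 - 77 = -64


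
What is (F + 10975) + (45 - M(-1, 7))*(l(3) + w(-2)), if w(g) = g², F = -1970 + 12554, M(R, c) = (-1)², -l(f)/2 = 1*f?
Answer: 21471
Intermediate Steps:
l(f) = -2*f
M(R, c) = 1
F = 10584
(F + 10975) + (45 - M(-1, 7))*(l(3) + w(-2)) = (10584 + 10975) + (45 - 1*1)*(-2*3 + (-2)²) = 21559 + (45 - 1)*(-6 + 4) = 21559 + 44*(-2) = 21559 - 88 = 21471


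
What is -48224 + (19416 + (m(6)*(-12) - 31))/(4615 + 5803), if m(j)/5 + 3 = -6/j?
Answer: -502378007/10418 ≈ -48222.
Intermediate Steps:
m(j) = -15 - 30/j (m(j) = -15 + 5*(-6/j) = -15 - 30/j)
-48224 + (19416 + (m(6)*(-12) - 31))/(4615 + 5803) = -48224 + (19416 + ((-15 - 30/6)*(-12) - 31))/(4615 + 5803) = -48224 + (19416 + ((-15 - 30*⅙)*(-12) - 31))/10418 = -48224 + (19416 + ((-15 - 5)*(-12) - 31))*(1/10418) = -48224 + (19416 + (-20*(-12) - 31))*(1/10418) = -48224 + (19416 + (240 - 31))*(1/10418) = -48224 + (19416 + 209)*(1/10418) = -48224 + 19625*(1/10418) = -48224 + 19625/10418 = -502378007/10418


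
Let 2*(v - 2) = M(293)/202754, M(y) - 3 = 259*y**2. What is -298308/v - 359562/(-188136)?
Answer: -631939602996769/120437925660 ≈ -5247.0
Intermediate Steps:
M(y) = 3 + 259*y**2
v = 11522955/202754 (v = 2 + ((3 + 259*293**2)/202754)/2 = 2 + ((3 + 259*85849)*(1/202754))/2 = 2 + ((3 + 22234891)*(1/202754))/2 = 2 + (22234894*(1/202754))/2 = 2 + (1/2)*(11117447/101377) = 2 + 11117447/202754 = 11522955/202754 ≈ 56.832)
-298308/v - 359562/(-188136) = -298308/11522955/202754 - 359562/(-188136) = -298308*202754/11522955 - 359562*(-1/188136) = -20161046744/3840985 + 59927/31356 = -631939602996769/120437925660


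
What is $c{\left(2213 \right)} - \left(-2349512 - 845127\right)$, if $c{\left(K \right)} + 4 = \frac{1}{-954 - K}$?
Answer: $\frac{10117409044}{3167} \approx 3.1946 \cdot 10^{6}$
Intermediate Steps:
$c{\left(K \right)} = -4 + \frac{1}{-954 - K}$
$c{\left(2213 \right)} - \left(-2349512 - 845127\right) = \frac{-3817 - 8852}{954 + 2213} - \left(-2349512 - 845127\right) = \frac{-3817 - 8852}{3167} - \left(-2349512 - 845127\right) = \frac{1}{3167} \left(-12669\right) - -3194639 = - \frac{12669}{3167} + 3194639 = \frac{10117409044}{3167}$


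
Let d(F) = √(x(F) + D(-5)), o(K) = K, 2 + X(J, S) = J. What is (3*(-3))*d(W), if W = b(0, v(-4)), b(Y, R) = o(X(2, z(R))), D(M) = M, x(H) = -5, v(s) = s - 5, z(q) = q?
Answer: -9*I*√10 ≈ -28.461*I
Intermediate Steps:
X(J, S) = -2 + J
v(s) = -5 + s
b(Y, R) = 0 (b(Y, R) = -2 + 2 = 0)
W = 0
d(F) = I*√10 (d(F) = √(-5 - 5) = √(-10) = I*√10)
(3*(-3))*d(W) = (3*(-3))*(I*√10) = -9*I*√10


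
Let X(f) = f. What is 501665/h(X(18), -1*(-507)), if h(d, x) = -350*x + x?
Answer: -501665/176943 ≈ -2.8352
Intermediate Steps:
h(d, x) = -349*x
501665/h(X(18), -1*(-507)) = 501665/((-(-349)*(-507))) = 501665/((-349*507)) = 501665/(-176943) = 501665*(-1/176943) = -501665/176943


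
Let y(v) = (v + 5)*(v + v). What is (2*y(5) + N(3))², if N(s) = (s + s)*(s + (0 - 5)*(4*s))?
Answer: 20164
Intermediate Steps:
N(s) = -38*s² (N(s) = (2*s)*(s - 20*s) = (2*s)*(-19*s) = -38*s²)
y(v) = 2*v*(5 + v) (y(v) = (5 + v)*(2*v) = 2*v*(5 + v))
(2*y(5) + N(3))² = (2*(2*5*(5 + 5)) - 38*3²)² = (2*(2*5*10) - 38*9)² = (2*100 - 342)² = (200 - 342)² = (-142)² = 20164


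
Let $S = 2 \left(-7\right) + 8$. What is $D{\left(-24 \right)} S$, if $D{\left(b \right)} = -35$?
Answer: $210$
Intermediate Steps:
$S = -6$ ($S = -14 + 8 = -6$)
$D{\left(-24 \right)} S = \left(-35\right) \left(-6\right) = 210$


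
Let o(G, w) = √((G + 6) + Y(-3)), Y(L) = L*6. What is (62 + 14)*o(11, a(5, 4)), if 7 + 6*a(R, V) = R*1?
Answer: 76*I ≈ 76.0*I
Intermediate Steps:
Y(L) = 6*L
a(R, V) = -7/6 + R/6 (a(R, V) = -7/6 + (R*1)/6 = -7/6 + R/6)
o(G, w) = √(-12 + G) (o(G, w) = √((G + 6) + 6*(-3)) = √((6 + G) - 18) = √(-12 + G))
(62 + 14)*o(11, a(5, 4)) = (62 + 14)*√(-12 + 11) = 76*√(-1) = 76*I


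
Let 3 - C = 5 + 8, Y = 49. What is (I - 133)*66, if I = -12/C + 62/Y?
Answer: -2110746/245 ≈ -8615.3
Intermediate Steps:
C = -10 (C = 3 - (5 + 8) = 3 - 1*13 = 3 - 13 = -10)
I = 604/245 (I = -12/(-10) + 62/49 = -12*(-⅒) + 62*(1/49) = 6/5 + 62/49 = 604/245 ≈ 2.4653)
(I - 133)*66 = (604/245 - 133)*66 = -31981/245*66 = -2110746/245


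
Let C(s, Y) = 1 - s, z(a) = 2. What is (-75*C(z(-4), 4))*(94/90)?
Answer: 235/3 ≈ 78.333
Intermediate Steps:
(-75*C(z(-4), 4))*(94/90) = (-75*(1 - 1*2))*(94/90) = (-75*(1 - 2))*(94*(1/90)) = -75*(-1)*(47/45) = 75*(47/45) = 235/3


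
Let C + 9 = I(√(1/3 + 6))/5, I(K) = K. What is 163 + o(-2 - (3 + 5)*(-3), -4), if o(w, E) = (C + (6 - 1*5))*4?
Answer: 131 + 4*√57/15 ≈ 133.01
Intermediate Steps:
C = -9 + √57/15 (C = -9 + √(1/3 + 6)/5 = -9 + √(⅓ + 6)*(⅕) = -9 + √(19/3)*(⅕) = -9 + (√57/3)*(⅕) = -9 + √57/15 ≈ -8.4967)
o(w, E) = -32 + 4*√57/15 (o(w, E) = ((-9 + √57/15) + (6 - 1*5))*4 = ((-9 + √57/15) + (6 - 5))*4 = ((-9 + √57/15) + 1)*4 = (-8 + √57/15)*4 = -32 + 4*√57/15)
163 + o(-2 - (3 + 5)*(-3), -4) = 163 + (-32 + 4*√57/15) = 131 + 4*√57/15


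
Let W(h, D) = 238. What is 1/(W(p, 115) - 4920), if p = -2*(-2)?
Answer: -1/4682 ≈ -0.00021358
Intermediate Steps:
p = 4 (p = -1*(-4) = 4)
1/(W(p, 115) - 4920) = 1/(238 - 4920) = 1/(-4682) = -1/4682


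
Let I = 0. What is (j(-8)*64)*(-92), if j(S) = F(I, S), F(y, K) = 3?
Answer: -17664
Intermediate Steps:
j(S) = 3
(j(-8)*64)*(-92) = (3*64)*(-92) = 192*(-92) = -17664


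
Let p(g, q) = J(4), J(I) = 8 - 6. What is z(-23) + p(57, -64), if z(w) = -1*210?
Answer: -208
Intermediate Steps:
z(w) = -210
J(I) = 2
p(g, q) = 2
z(-23) + p(57, -64) = -210 + 2 = -208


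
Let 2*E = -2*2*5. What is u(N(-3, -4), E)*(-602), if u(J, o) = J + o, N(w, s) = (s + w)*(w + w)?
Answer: -19264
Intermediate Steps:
N(w, s) = 2*w*(s + w) (N(w, s) = (s + w)*(2*w) = 2*w*(s + w))
E = -10 (E = (-2*2*5)/2 = (-4*5)/2 = (½)*(-20) = -10)
u(N(-3, -4), E)*(-602) = (2*(-3)*(-4 - 3) - 10)*(-602) = (2*(-3)*(-7) - 10)*(-602) = (42 - 10)*(-602) = 32*(-602) = -19264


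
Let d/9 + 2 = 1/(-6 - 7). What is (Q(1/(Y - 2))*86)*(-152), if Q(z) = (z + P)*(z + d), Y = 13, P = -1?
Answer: -347715200/1573 ≈ -2.2105e+5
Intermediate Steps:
d = -243/13 (d = -18 + 9/(-6 - 7) = -18 + 9/(-13) = -18 + 9*(-1/13) = -18 - 9/13 = -243/13 ≈ -18.692)
Q(z) = (-1 + z)*(-243/13 + z) (Q(z) = (z - 1)*(z - 243/13) = (-1 + z)*(-243/13 + z))
(Q(1/(Y - 2))*86)*(-152) = ((243/13 + (1/(13 - 2))**2 - 256/(13*(13 - 2)))*86)*(-152) = ((243/13 + (1/11)**2 - 256/13/11)*86)*(-152) = ((243/13 + (1/11)**2 - 256/13*1/11)*86)*(-152) = ((243/13 + 1/121 - 256/143)*86)*(-152) = ((26600/1573)*86)*(-152) = (2287600/1573)*(-152) = -347715200/1573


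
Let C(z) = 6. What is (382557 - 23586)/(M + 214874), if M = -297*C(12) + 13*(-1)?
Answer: 358971/213079 ≈ 1.6847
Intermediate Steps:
M = -1795 (M = -297*6 + 13*(-1) = -1782 - 13 = -1795)
(382557 - 23586)/(M + 214874) = (382557 - 23586)/(-1795 + 214874) = 358971/213079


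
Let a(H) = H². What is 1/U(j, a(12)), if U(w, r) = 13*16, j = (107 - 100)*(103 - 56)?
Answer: 1/208 ≈ 0.0048077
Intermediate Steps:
j = 329 (j = 7*47 = 329)
U(w, r) = 208
1/U(j, a(12)) = 1/208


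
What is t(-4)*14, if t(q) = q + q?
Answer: -112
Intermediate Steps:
t(q) = 2*q
t(-4)*14 = (2*(-4))*14 = -8*14 = -112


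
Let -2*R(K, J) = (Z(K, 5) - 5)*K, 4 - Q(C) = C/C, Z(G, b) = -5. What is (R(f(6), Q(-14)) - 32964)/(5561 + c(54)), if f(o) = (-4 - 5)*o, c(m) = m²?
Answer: -33234/8477 ≈ -3.9205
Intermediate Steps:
f(o) = -9*o
Q(C) = 3 (Q(C) = 4 - C/C = 4 - 1*1 = 4 - 1 = 3)
R(K, J) = 5*K (R(K, J) = -(-5 - 5)*K/2 = -(-5)*K = 5*K)
(R(f(6), Q(-14)) - 32964)/(5561 + c(54)) = (5*(-9*6) - 32964)/(5561 + 54²) = (5*(-54) - 32964)/(5561 + 2916) = (-270 - 32964)/8477 = -33234*1/8477 = -33234/8477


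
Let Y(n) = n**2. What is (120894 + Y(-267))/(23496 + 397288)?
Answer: 192183/420784 ≈ 0.45673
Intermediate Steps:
(120894 + Y(-267))/(23496 + 397288) = (120894 + (-267)**2)/(23496 + 397288) = (120894 + 71289)/420784 = 192183*(1/420784) = 192183/420784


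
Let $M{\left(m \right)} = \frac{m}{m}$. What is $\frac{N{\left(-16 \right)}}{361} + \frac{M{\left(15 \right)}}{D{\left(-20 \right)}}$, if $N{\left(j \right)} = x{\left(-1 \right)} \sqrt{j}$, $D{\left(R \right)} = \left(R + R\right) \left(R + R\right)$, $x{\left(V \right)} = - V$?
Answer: $\frac{1}{1600} + \frac{4 i}{361} \approx 0.000625 + 0.01108 i$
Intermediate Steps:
$M{\left(m \right)} = 1$
$D{\left(R \right)} = 4 R^{2}$ ($D{\left(R \right)} = 2 R 2 R = 4 R^{2}$)
$N{\left(j \right)} = \sqrt{j}$ ($N{\left(j \right)} = \left(-1\right) \left(-1\right) \sqrt{j} = 1 \sqrt{j} = \sqrt{j}$)
$\frac{N{\left(-16 \right)}}{361} + \frac{M{\left(15 \right)}}{D{\left(-20 \right)}} = \frac{\sqrt{-16}}{361} + 1 \frac{1}{4 \left(-20\right)^{2}} = 4 i \frac{1}{361} + 1 \frac{1}{4 \cdot 400} = \frac{4 i}{361} + 1 \cdot \frac{1}{1600} = \frac{4 i}{361} + \frac{1}{1600} = \frac{1}{1600} + \frac{4 i}{361}$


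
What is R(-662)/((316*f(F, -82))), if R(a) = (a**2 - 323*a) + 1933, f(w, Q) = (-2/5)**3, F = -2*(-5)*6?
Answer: -81750375/2528 ≈ -32338.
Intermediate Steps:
F = 60 (F = 10*6 = 60)
f(w, Q) = -8/125 (f(w, Q) = (-2*1/5)**3 = (-2/5)**3 = -8/125)
R(a) = 1933 + a**2 - 323*a
R(-662)/((316*f(F, -82))) = (1933 + (-662)**2 - 323*(-662))/((316*(-8/125))) = (1933 + 438244 + 213826)/(-2528/125) = 654003*(-125/2528) = -81750375/2528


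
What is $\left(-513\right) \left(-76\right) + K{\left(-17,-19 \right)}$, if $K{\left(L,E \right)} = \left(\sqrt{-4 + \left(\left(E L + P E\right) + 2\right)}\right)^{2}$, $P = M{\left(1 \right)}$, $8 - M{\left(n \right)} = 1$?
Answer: $39176$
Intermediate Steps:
$M{\left(n \right)} = 7$ ($M{\left(n \right)} = 8 - 1 = 7$)
$P = 7$
$K{\left(L,E \right)} = -2 + 7 E + E L$ ($K{\left(L,E \right)} = \left(\sqrt{-4 + \left(\left(E L + 7 E\right) + 2\right)}\right)^{2} = \left(\sqrt{-4 + \left(\left(7 E + E L\right) + 2\right)}\right)^{2} = \left(\sqrt{-4 + \left(2 + 7 E + E L\right)}\right)^{2} = \left(\sqrt{-2 + 7 E + E L}\right)^{2} = -2 + 7 E + E L$)
$\left(-513\right) \left(-76\right) + K{\left(-17,-19 \right)} = \left(-513\right) \left(-76\right) - -188 = 38988 - -188 = 38988 + 188 = 39176$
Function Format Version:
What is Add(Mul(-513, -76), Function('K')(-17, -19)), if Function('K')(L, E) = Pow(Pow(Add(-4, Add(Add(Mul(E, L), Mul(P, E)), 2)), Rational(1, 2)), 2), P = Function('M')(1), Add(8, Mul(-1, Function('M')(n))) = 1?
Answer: 39176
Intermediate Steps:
Function('M')(n) = 7 (Function('M')(n) = Add(8, Mul(-1, 1)) = Add(8, -1) = 7)
P = 7
Function('K')(L, E) = Add(-2, Mul(7, E), Mul(E, L)) (Function('K')(L, E) = Pow(Pow(Add(-4, Add(Add(Mul(E, L), Mul(7, E)), 2)), Rational(1, 2)), 2) = Pow(Pow(Add(-4, Add(Add(Mul(7, E), Mul(E, L)), 2)), Rational(1, 2)), 2) = Pow(Pow(Add(-4, Add(2, Mul(7, E), Mul(E, L))), Rational(1, 2)), 2) = Pow(Pow(Add(-2, Mul(7, E), Mul(E, L)), Rational(1, 2)), 2) = Add(-2, Mul(7, E), Mul(E, L)))
Add(Mul(-513, -76), Function('K')(-17, -19)) = Add(Mul(-513, -76), Add(-2, Mul(7, -19), Mul(-19, -17))) = Add(38988, Add(-2, -133, 323)) = Add(38988, 188) = 39176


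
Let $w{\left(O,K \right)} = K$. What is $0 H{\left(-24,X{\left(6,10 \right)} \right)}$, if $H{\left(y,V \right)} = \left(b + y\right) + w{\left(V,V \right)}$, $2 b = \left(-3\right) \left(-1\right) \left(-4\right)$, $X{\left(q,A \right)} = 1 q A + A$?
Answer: $0$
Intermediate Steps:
$X{\left(q,A \right)} = A + A q$ ($X{\left(q,A \right)} = q A + A = A q + A = A + A q$)
$b = -6$ ($b = \frac{\left(-3\right) \left(-1\right) \left(-4\right)}{2} = \frac{3 \left(-4\right)}{2} = \frac{1}{2} \left(-12\right) = -6$)
$H{\left(y,V \right)} = -6 + V + y$ ($H{\left(y,V \right)} = \left(-6 + y\right) + V = -6 + V + y$)
$0 H{\left(-24,X{\left(6,10 \right)} \right)} = 0 \left(-6 + 10 \left(1 + 6\right) - 24\right) = 0 \left(-6 + 10 \cdot 7 - 24\right) = 0 \left(-6 + 70 - 24\right) = 0 \cdot 40 = 0$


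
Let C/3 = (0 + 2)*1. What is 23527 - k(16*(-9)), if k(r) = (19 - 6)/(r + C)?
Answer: 3246739/138 ≈ 23527.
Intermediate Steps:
C = 6 (C = 3*((0 + 2)*1) = 3*(2*1) = 3*2 = 6)
k(r) = 13/(6 + r) (k(r) = (19 - 6)/(r + 6) = 13/(6 + r))
23527 - k(16*(-9)) = 23527 - 13/(6 + 16*(-9)) = 23527 - 13/(6 - 144) = 23527 - 13/(-138) = 23527 - 13*(-1)/138 = 23527 - 1*(-13/138) = 23527 + 13/138 = 3246739/138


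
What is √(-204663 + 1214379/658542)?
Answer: I*√5866676708466/5354 ≈ 452.4*I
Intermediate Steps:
√(-204663 + 1214379/658542) = √(-204663 + 1214379*(1/658542)) = √(-204663 + 9873/5354) = √(-1095755829/5354) = I*√5866676708466/5354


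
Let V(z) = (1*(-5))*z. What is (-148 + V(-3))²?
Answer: 17689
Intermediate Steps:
V(z) = -5*z
(-148 + V(-3))² = (-148 - 5*(-3))² = (-148 + 15)² = (-133)² = 17689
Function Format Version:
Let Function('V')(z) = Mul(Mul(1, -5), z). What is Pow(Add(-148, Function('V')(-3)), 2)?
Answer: 17689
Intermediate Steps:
Function('V')(z) = Mul(-5, z)
Pow(Add(-148, Function('V')(-3)), 2) = Pow(Add(-148, Mul(-5, -3)), 2) = Pow(Add(-148, 15), 2) = Pow(-133, 2) = 17689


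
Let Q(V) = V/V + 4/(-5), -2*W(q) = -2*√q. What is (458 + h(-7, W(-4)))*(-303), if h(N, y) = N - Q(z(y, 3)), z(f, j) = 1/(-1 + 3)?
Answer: -682962/5 ≈ -1.3659e+5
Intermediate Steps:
W(q) = √q (W(q) = -(-1)*√q = √q)
z(f, j) = ½ (z(f, j) = 1/2 = ½)
Q(V) = ⅕ (Q(V) = 1 + 4*(-⅕) = 1 - ⅘ = ⅕)
h(N, y) = -⅕ + N (h(N, y) = N - 1*⅕ = N - ⅕ = -⅕ + N)
(458 + h(-7, W(-4)))*(-303) = (458 + (-⅕ - 7))*(-303) = (458 - 36/5)*(-303) = (2254/5)*(-303) = -682962/5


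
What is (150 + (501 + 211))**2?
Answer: 743044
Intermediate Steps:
(150 + (501 + 211))**2 = (150 + 712)**2 = 862**2 = 743044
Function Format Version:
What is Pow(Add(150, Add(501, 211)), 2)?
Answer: 743044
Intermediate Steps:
Pow(Add(150, Add(501, 211)), 2) = Pow(Add(150, 712), 2) = Pow(862, 2) = 743044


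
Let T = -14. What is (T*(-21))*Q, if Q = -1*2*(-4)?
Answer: 2352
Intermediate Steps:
Q = 8 (Q = -2*(-4) = 8)
(T*(-21))*Q = -14*(-21)*8 = 294*8 = 2352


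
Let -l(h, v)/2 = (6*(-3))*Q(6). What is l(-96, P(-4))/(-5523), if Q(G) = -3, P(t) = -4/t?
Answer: 36/1841 ≈ 0.019555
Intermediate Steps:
l(h, v) = -108 (l(h, v) = -2*6*(-3)*(-3) = -(-36)*(-3) = -2*54 = -108)
l(-96, P(-4))/(-5523) = -108/(-5523) = -108*(-1/5523) = 36/1841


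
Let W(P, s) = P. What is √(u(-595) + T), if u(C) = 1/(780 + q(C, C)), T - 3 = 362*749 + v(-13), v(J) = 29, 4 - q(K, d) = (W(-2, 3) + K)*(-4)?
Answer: √174417628279/802 ≈ 520.74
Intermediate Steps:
q(K, d) = -4 + 4*K (q(K, d) = 4 - (-2 + K)*(-4) = 4 - (8 - 4*K) = 4 + (-8 + 4*K) = -4 + 4*K)
T = 271170 (T = 3 + (362*749 + 29) = 3 + (271138 + 29) = 3 + 271167 = 271170)
u(C) = 1/(776 + 4*C) (u(C) = 1/(780 + (-4 + 4*C)) = 1/(776 + 4*C))
√(u(-595) + T) = √(1/(4*(194 - 595)) + 271170) = √((¼)/(-401) + 271170) = √((¼)*(-1/401) + 271170) = √(-1/1604 + 271170) = √(434956679/1604) = √174417628279/802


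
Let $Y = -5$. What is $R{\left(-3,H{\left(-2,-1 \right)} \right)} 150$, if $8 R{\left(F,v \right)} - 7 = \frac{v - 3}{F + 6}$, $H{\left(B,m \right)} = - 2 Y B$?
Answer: $- \frac{25}{2} \approx -12.5$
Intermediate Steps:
$H{\left(B,m \right)} = 10 B$ ($H{\left(B,m \right)} = \left(-2\right) \left(-5\right) B = 10 B$)
$R{\left(F,v \right)} = \frac{7}{8} + \frac{-3 + v}{8 \left(6 + F\right)}$ ($R{\left(F,v \right)} = \frac{7}{8} + \frac{\left(v - 3\right) \frac{1}{F + 6}}{8} = \frac{7}{8} + \frac{\left(-3 + v\right) \frac{1}{6 + F}}{8} = \frac{7}{8} + \frac{\frac{1}{6 + F} \left(-3 + v\right)}{8} = \frac{7}{8} + \frac{-3 + v}{8 \left(6 + F\right)}$)
$R{\left(-3,H{\left(-2,-1 \right)} \right)} 150 = \frac{39 + 10 \left(-2\right) + 7 \left(-3\right)}{8 \left(6 - 3\right)} 150 = \frac{39 - 20 - 21}{8 \cdot 3} \cdot 150 = \frac{1}{8} \cdot \frac{1}{3} \left(-2\right) 150 = \left(- \frac{1}{12}\right) 150 = - \frac{25}{2}$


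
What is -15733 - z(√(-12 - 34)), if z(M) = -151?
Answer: -15582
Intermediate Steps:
-15733 - z(√(-12 - 34)) = -15733 - 1*(-151) = -15733 + 151 = -15582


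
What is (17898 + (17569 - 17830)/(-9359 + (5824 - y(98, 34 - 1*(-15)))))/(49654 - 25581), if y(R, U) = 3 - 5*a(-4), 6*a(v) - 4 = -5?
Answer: 380029800/511142009 ≈ 0.74349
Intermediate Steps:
a(v) = -⅙ (a(v) = ⅔ + (⅙)*(-5) = ⅔ - ⅚ = -⅙)
y(R, U) = 23/6 (y(R, U) = 3 - 5*(-⅙) = 3 + ⅚ = 23/6)
(17898 + (17569 - 17830)/(-9359 + (5824 - y(98, 34 - 1*(-15)))))/(49654 - 25581) = (17898 + (17569 - 17830)/(-9359 + (5824 - 1*23/6)))/(49654 - 25581) = (17898 - 261/(-9359 + (5824 - 23/6)))/24073 = (17898 - 261/(-9359 + 34921/6))*(1/24073) = (17898 - 261/(-21233/6))*(1/24073) = (17898 - 261*(-6/21233))*(1/24073) = (17898 + 1566/21233)*(1/24073) = (380029800/21233)*(1/24073) = 380029800/511142009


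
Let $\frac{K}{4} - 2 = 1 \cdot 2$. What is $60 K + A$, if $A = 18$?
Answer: $978$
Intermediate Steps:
$K = 16$ ($K = 8 + 4 \cdot 1 \cdot 2 = 8 + 4 \cdot 2 = 8 + 8 = 16$)
$60 K + A = 60 \cdot 16 + 18 = 960 + 18 = 978$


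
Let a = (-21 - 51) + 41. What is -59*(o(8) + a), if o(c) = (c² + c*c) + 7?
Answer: -6136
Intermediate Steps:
o(c) = 7 + 2*c² (o(c) = (c² + c²) + 7 = 2*c² + 7 = 7 + 2*c²)
a = -31 (a = -72 + 41 = -31)
-59*(o(8) + a) = -59*((7 + 2*8²) - 31) = -59*((7 + 2*64) - 31) = -59*((7 + 128) - 31) = -59*(135 - 31) = -59*104 = -6136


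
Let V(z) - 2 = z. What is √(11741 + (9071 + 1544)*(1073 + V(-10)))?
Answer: 2*√2829179 ≈ 3364.0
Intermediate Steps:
V(z) = 2 + z
√(11741 + (9071 + 1544)*(1073 + V(-10))) = √(11741 + (9071 + 1544)*(1073 + (2 - 10))) = √(11741 + 10615*(1073 - 8)) = √(11741 + 10615*1065) = √(11741 + 11304975) = √11316716 = 2*√2829179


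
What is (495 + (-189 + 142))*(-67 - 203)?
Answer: -120960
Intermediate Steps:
(495 + (-189 + 142))*(-67 - 203) = (495 - 47)*(-270) = 448*(-270) = -120960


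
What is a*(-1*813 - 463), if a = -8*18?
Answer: 183744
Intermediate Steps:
a = -144
a*(-1*813 - 463) = -144*(-1*813 - 463) = -144*(-813 - 463) = -144*(-1276) = 183744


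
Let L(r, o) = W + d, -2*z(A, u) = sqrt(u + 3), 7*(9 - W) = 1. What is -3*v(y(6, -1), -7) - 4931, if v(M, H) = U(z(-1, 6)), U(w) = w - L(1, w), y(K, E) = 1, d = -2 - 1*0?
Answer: -68683/14 ≈ -4905.9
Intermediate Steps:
W = 62/7 (W = 9 - 1/7*1 = 9 - 1/7 = 62/7 ≈ 8.8571)
z(A, u) = -sqrt(3 + u)/2 (z(A, u) = -sqrt(u + 3)/2 = -sqrt(3 + u)/2)
d = -2 (d = -2 + 0 = -2)
L(r, o) = 48/7 (L(r, o) = 62/7 - 2 = 48/7)
U(w) = -48/7 + w (U(w) = w - 1*48/7 = w - 48/7 = -48/7 + w)
v(M, H) = -117/14 (v(M, H) = -48/7 - sqrt(3 + 6)/2 = -48/7 - sqrt(9)/2 = -48/7 - 1/2*3 = -48/7 - 3/2 = -117/14)
-3*v(y(6, -1), -7) - 4931 = -3*(-117/14) - 4931 = 351/14 - 4931 = -68683/14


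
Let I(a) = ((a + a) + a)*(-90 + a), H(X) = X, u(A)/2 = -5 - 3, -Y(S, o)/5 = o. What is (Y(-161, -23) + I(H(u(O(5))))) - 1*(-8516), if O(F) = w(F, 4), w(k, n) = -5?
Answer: 13719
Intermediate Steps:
Y(S, o) = -5*o
O(F) = -5
u(A) = -16 (u(A) = 2*(-5 - 3) = 2*(-8) = -16)
I(a) = 3*a*(-90 + a) (I(a) = (2*a + a)*(-90 + a) = (3*a)*(-90 + a) = 3*a*(-90 + a))
(Y(-161, -23) + I(H(u(O(5))))) - 1*(-8516) = (-5*(-23) + 3*(-16)*(-90 - 16)) - 1*(-8516) = (115 + 3*(-16)*(-106)) + 8516 = (115 + 5088) + 8516 = 5203 + 8516 = 13719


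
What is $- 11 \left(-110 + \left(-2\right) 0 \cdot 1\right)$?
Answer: $1210$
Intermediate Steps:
$- 11 \left(-110 + \left(-2\right) 0 \cdot 1\right) = - 11 \left(-110 + 0 \cdot 1\right) = - 11 \left(-110 + 0\right) = \left(-11\right) \left(-110\right) = 1210$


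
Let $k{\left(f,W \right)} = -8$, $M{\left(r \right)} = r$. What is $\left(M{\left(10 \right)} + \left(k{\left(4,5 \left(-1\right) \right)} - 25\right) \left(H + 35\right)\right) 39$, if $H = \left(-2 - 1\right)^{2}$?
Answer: $-56238$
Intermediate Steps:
$H = 9$ ($H = \left(-3\right)^{2} = 9$)
$\left(M{\left(10 \right)} + \left(k{\left(4,5 \left(-1\right) \right)} - 25\right) \left(H + 35\right)\right) 39 = \left(10 + \left(-8 - 25\right) \left(9 + 35\right)\right) 39 = \left(10 - 1452\right) 39 = \left(-1442\right) 39 = -56238$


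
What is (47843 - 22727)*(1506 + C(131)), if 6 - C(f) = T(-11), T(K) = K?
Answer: 38251668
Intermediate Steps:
C(f) = 17 (C(f) = 6 - 1*(-11) = 6 + 11 = 17)
(47843 - 22727)*(1506 + C(131)) = (47843 - 22727)*(1506 + 17) = 25116*1523 = 38251668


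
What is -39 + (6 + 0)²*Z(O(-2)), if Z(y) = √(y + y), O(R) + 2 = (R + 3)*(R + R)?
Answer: -39 + 72*I*√3 ≈ -39.0 + 124.71*I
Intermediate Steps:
O(R) = -2 + 2*R*(3 + R) (O(R) = -2 + (R + 3)*(R + R) = -2 + (3 + R)*(2*R) = -2 + 2*R*(3 + R))
Z(y) = √2*√y (Z(y) = √(2*y) = √2*√y)
-39 + (6 + 0)²*Z(O(-2)) = -39 + (6 + 0)²*(√2*√(-2 + 2*(-2)² + 6*(-2))) = -39 + 6²*(√2*√(-2 + 2*4 - 12)) = -39 + 36*(√2*√(-2 + 8 - 12)) = -39 + 36*(√2*√(-6)) = -39 + 36*(√2*(I*√6)) = -39 + 36*(2*I*√3) = -39 + 72*I*√3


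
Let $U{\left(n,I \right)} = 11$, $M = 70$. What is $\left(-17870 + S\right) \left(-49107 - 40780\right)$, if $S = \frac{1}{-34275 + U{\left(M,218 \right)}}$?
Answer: $\frac{55037601652047}{34264} \approx 1.6063 \cdot 10^{9}$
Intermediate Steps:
$S = - \frac{1}{34264}$ ($S = \frac{1}{-34275 + 11} = \frac{1}{-34264} = - \frac{1}{34264} \approx -2.9185 \cdot 10^{-5}$)
$\left(-17870 + S\right) \left(-49107 - 40780\right) = \left(-17870 - \frac{1}{34264}\right) \left(-49107 - 40780\right) = \left(- \frac{612297681}{34264}\right) \left(-89887\right) = \frac{55037601652047}{34264}$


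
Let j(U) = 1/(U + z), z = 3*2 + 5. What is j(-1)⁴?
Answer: 1/10000 ≈ 0.00010000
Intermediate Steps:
z = 11 (z = 6 + 5 = 11)
j(U) = 1/(11 + U) (j(U) = 1/(U + 11) = 1/(11 + U))
j(-1)⁴ = (1/(11 - 1))⁴ = (1/10)⁴ = (⅒)⁴ = 1/10000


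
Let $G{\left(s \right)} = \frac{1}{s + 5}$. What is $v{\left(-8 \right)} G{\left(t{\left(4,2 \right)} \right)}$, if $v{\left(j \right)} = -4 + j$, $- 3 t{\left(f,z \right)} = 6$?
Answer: $-4$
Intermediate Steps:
$t{\left(f,z \right)} = -2$ ($t{\left(f,z \right)} = \left(- \frac{1}{3}\right) 6 = -2$)
$G{\left(s \right)} = \frac{1}{5 + s}$
$v{\left(-8 \right)} G{\left(t{\left(4,2 \right)} \right)} = \frac{-4 - 8}{5 - 2} = - \frac{12}{3} = \left(-12\right) \frac{1}{3} = -4$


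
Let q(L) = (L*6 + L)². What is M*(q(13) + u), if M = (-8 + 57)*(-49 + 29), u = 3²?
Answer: -8124200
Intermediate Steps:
u = 9
M = -980 (M = 49*(-20) = -980)
q(L) = 49*L² (q(L) = (6*L + L)² = (7*L)² = 49*L²)
M*(q(13) + u) = -980*(49*13² + 9) = -980*(49*169 + 9) = -980*(8281 + 9) = -980*8290 = -8124200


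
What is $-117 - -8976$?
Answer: $8859$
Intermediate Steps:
$-117 - -8976 = -117 + 8976 = 8859$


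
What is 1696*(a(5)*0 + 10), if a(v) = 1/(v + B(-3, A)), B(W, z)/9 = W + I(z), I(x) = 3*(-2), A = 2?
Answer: 16960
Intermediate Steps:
I(x) = -6
B(W, z) = -54 + 9*W (B(W, z) = 9*(W - 6) = 9*(-6 + W) = -54 + 9*W)
a(v) = 1/(-81 + v) (a(v) = 1/(v + (-54 + 9*(-3))) = 1/(v + (-54 - 27)) = 1/(v - 81) = 1/(-81 + v))
1696*(a(5)*0 + 10) = 1696*(0/(-81 + 5) + 10) = 1696*(0/(-76) + 10) = 1696*(-1/76*0 + 10) = 1696*(0 + 10) = 1696*10 = 16960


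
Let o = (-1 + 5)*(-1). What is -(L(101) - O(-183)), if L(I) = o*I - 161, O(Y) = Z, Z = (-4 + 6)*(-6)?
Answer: 553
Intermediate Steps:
o = -4 (o = 4*(-1) = -4)
Z = -12 (Z = 2*(-6) = -12)
O(Y) = -12
L(I) = -161 - 4*I (L(I) = -4*I - 161 = -161 - 4*I)
-(L(101) - O(-183)) = -((-161 - 4*101) - 1*(-12)) = -((-161 - 404) + 12) = -(-565 + 12) = -1*(-553) = 553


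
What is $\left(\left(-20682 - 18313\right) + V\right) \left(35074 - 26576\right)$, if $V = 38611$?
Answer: $-3263232$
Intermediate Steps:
$\left(\left(-20682 - 18313\right) + V\right) \left(35074 - 26576\right) = \left(\left(-20682 - 18313\right) + 38611\right) \left(35074 - 26576\right) = \left(-38995 + 38611\right) 8498 = \left(-384\right) 8498 = -3263232$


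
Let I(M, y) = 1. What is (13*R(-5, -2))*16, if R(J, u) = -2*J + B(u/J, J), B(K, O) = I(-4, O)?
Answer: 2288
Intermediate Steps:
B(K, O) = 1
R(J, u) = 1 - 2*J (R(J, u) = -2*J + 1 = 1 - 2*J)
(13*R(-5, -2))*16 = (13*(1 - 2*(-5)))*16 = (13*(1 + 10))*16 = (13*11)*16 = 143*16 = 2288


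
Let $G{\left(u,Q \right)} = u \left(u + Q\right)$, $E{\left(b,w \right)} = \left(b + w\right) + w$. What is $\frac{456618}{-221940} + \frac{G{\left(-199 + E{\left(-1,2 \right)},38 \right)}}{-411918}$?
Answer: $- \frac{5415616979}{2539474470} \approx -2.1326$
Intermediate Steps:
$E{\left(b,w \right)} = b + 2 w$
$G{\left(u,Q \right)} = u \left(Q + u\right)$
$\frac{456618}{-221940} + \frac{G{\left(-199 + E{\left(-1,2 \right)},38 \right)}}{-411918} = \frac{456618}{-221940} + \frac{\left(-199 + \left(-1 + 2 \cdot 2\right)\right) \left(38 + \left(-199 + \left(-1 + 2 \cdot 2\right)\right)\right)}{-411918} = 456618 \left(- \frac{1}{221940}\right) + \left(-199 + \left(-1 + 4\right)\right) \left(38 + \left(-199 + \left(-1 + 4\right)\right)\right) \left(- \frac{1}{411918}\right) = - \frac{76103}{36990} + \left(-199 + 3\right) \left(38 + \left(-199 + 3\right)\right) \left(- \frac{1}{411918}\right) = - \frac{76103}{36990} + - 196 \left(38 - 196\right) \left(- \frac{1}{411918}\right) = - \frac{76103}{36990} + \left(-196\right) \left(-158\right) \left(- \frac{1}{411918}\right) = - \frac{76103}{36990} + 30968 \left(- \frac{1}{411918}\right) = - \frac{76103}{36990} - \frac{15484}{205959} = - \frac{5415616979}{2539474470}$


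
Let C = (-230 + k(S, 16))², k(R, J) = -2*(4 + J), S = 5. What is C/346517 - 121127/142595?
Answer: -31577389159/49411591615 ≈ -0.63907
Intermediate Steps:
k(R, J) = -8 - 2*J
C = 72900 (C = (-230 + (-8 - 2*16))² = (-230 + (-8 - 32))² = (-230 - 40)² = (-270)² = 72900)
C/346517 - 121127/142595 = 72900/346517 - 121127/142595 = -31577389159/49411591615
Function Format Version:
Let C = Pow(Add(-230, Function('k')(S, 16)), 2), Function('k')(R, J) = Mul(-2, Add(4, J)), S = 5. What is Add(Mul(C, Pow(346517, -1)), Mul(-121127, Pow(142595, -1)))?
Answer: Rational(-31577389159, 49411591615) ≈ -0.63907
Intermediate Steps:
Function('k')(R, J) = Add(-8, Mul(-2, J))
C = 72900 (C = Pow(Add(-230, Add(-8, Mul(-2, 16))), 2) = Pow(Add(-230, Add(-8, -32)), 2) = Pow(Add(-230, -40), 2) = Pow(-270, 2) = 72900)
Add(Mul(C, Pow(346517, -1)), Mul(-121127, Pow(142595, -1))) = Add(Mul(72900, Pow(346517, -1)), Mul(-121127, Pow(142595, -1))) = Add(Mul(72900, Rational(1, 346517)), Mul(-121127, Rational(1, 142595))) = Add(Rational(72900, 346517), Rational(-121127, 142595)) = Rational(-31577389159, 49411591615)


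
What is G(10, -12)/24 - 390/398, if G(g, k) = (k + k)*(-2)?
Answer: 203/199 ≈ 1.0201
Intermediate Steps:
G(g, k) = -4*k (G(g, k) = (2*k)*(-2) = -4*k)
G(10, -12)/24 - 390/398 = -4*(-12)/24 - 390/398 = 48*(1/24) - 390*1/398 = 2 - 195/199 = 203/199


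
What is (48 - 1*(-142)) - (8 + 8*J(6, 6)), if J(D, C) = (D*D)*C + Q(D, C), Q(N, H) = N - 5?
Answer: -1554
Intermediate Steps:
Q(N, H) = -5 + N
J(D, C) = -5 + D + C*D² (J(D, C) = (D*D)*C + (-5 + D) = D²*C + (-5 + D) = C*D² + (-5 + D) = -5 + D + C*D²)
(48 - 1*(-142)) - (8 + 8*J(6, 6)) = (48 - 1*(-142)) - (8 + 8*(-5 + 6 + 6*6²)) = (48 + 142) - (8 + 8*(-5 + 6 + 6*36)) = 190 - (8 + 8*(-5 + 6 + 216)) = 190 - (8 + 8*217) = 190 - (8 + 1736) = 190 - 1*1744 = 190 - 1744 = -1554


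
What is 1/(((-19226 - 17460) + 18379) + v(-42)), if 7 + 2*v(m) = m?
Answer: -2/36663 ≈ -5.4551e-5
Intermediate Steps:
v(m) = -7/2 + m/2
1/(((-19226 - 17460) + 18379) + v(-42)) = 1/(((-19226 - 17460) + 18379) + (-7/2 + (½)*(-42))) = 1/((-36686 + 18379) + (-7/2 - 21)) = 1/(-18307 - 49/2) = 1/(-36663/2) = -2/36663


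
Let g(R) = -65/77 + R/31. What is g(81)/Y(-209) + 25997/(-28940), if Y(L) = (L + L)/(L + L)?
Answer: 60129841/69079780 ≈ 0.87044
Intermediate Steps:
Y(L) = 1 (Y(L) = (2*L)/((2*L)) = (2*L)*(1/(2*L)) = 1)
g(R) = -65/77 + R/31 (g(R) = -65*1/77 + R*(1/31) = -65/77 + R/31)
g(81)/Y(-209) + 25997/(-28940) = (-65/77 + (1/31)*81)/1 + 25997/(-28940) = (-65/77 + 81/31)*1 + 25997*(-1/28940) = (4222/2387)*1 - 25997/28940 = 4222/2387 - 25997/28940 = 60129841/69079780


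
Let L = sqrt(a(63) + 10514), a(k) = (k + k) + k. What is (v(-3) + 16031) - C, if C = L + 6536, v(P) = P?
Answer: 9492 - sqrt(10703) ≈ 9388.5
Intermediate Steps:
a(k) = 3*k (a(k) = 2*k + k = 3*k)
L = sqrt(10703) (L = sqrt(3*63 + 10514) = sqrt(189 + 10514) = sqrt(10703) ≈ 103.46)
C = 6536 + sqrt(10703) (C = sqrt(10703) + 6536 = 6536 + sqrt(10703) ≈ 6639.5)
(v(-3) + 16031) - C = (-3 + 16031) - (6536 + sqrt(10703)) = 16028 + (-6536 - sqrt(10703)) = 9492 - sqrt(10703)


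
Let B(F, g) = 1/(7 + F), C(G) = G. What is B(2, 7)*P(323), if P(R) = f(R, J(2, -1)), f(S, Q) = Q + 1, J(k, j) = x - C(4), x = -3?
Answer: -⅔ ≈ -0.66667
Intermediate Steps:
J(k, j) = -7 (J(k, j) = -3 - 1*4 = -3 - 4 = -7)
f(S, Q) = 1 + Q
P(R) = -6 (P(R) = 1 - 7 = -6)
B(2, 7)*P(323) = -6/(7 + 2) = -6/9 = (⅑)*(-6) = -⅔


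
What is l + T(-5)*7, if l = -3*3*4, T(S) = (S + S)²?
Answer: 664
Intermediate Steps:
T(S) = 4*S² (T(S) = (2*S)² = 4*S²)
l = -36 (l = -9*4 = -36)
l + T(-5)*7 = -36 + (4*(-5)²)*7 = -36 + (4*25)*7 = -36 + 100*7 = -36 + 700 = 664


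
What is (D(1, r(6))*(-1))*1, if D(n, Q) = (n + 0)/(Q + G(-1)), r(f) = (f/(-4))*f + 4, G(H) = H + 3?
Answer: 1/3 ≈ 0.33333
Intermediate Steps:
G(H) = 3 + H
r(f) = 4 - f**2/4 (r(f) = (f*(-1/4))*f + 4 = (-f/4)*f + 4 = -f**2/4 + 4 = 4 - f**2/4)
D(n, Q) = n/(2 + Q) (D(n, Q) = (n + 0)/(Q + (3 - 1)) = n/(Q + 2) = n/(2 + Q))
(D(1, r(6))*(-1))*1 = ((1/(2 + (4 - 1/4*6**2)))*(-1))*1 = ((1/(2 + (4 - 1/4*36)))*(-1))*1 = ((1/(2 + (4 - 9)))*(-1))*1 = ((1/(2 - 5))*(-1))*1 = ((1/(-3))*(-1))*1 = ((1*(-1/3))*(-1))*1 = -1/3*(-1)*1 = (1/3)*1 = 1/3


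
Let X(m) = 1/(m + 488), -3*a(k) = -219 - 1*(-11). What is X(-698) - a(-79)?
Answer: -14561/210 ≈ -69.338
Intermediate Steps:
a(k) = 208/3 (a(k) = -(-219 - 1*(-11))/3 = -(-219 + 11)/3 = -⅓*(-208) = 208/3)
X(m) = 1/(488 + m)
X(-698) - a(-79) = 1/(488 - 698) - 1*208/3 = 1/(-210) - 208/3 = -1/210 - 208/3 = -14561/210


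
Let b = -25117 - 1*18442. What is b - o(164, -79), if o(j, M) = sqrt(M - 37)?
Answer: -43559 - 2*I*sqrt(29) ≈ -43559.0 - 10.77*I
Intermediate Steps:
b = -43559 (b = -25117 - 18442 = -43559)
o(j, M) = sqrt(-37 + M)
b - o(164, -79) = -43559 - sqrt(-37 - 79) = -43559 - sqrt(-116) = -43559 - 2*I*sqrt(29)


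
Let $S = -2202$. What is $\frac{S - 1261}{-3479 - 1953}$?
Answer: $\frac{3463}{5432} \approx 0.63752$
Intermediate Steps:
$\frac{S - 1261}{-3479 - 1953} = \frac{-2202 - 1261}{-3479 - 1953} = - \frac{3463}{-5432} = \left(-3463\right) \left(- \frac{1}{5432}\right) = \frac{3463}{5432}$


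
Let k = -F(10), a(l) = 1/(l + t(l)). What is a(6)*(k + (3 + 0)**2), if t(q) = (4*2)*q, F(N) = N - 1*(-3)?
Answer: -2/27 ≈ -0.074074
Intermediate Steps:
F(N) = 3 + N (F(N) = N + 3 = 3 + N)
t(q) = 8*q
a(l) = 1/(9*l) (a(l) = 1/(l + 8*l) = 1/(9*l))
k = -13 (k = -(3 + 10) = -1*13 = -13)
a(6)*(k + (3 + 0)**2) = ((1/9)/6)*(-13 + (3 + 0)**2) = ((1/9)*(1/6))*(-13 + 3**2) = (-13 + 9)/54 = (1/54)*(-4) = -2/27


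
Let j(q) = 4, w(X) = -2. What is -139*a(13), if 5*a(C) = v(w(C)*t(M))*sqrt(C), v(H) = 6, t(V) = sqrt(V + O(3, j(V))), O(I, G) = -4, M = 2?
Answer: -834*sqrt(13)/5 ≈ -601.41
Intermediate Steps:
t(V) = sqrt(-4 + V) (t(V) = sqrt(V - 4) = sqrt(-4 + V))
a(C) = 6*sqrt(C)/5 (a(C) = (6*sqrt(C))/5 = 6*sqrt(C)/5)
-139*a(13) = -834*sqrt(13)/5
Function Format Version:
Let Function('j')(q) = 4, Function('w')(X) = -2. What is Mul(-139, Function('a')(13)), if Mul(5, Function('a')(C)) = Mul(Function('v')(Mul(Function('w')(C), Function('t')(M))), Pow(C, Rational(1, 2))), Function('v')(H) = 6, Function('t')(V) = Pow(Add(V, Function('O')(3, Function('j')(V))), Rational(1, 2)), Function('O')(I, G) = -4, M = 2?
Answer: Mul(Rational(-834, 5), Pow(13, Rational(1, 2))) ≈ -601.41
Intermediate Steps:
Function('t')(V) = Pow(Add(-4, V), Rational(1, 2)) (Function('t')(V) = Pow(Add(V, -4), Rational(1, 2)) = Pow(Add(-4, V), Rational(1, 2)))
Function('a')(C) = Mul(Rational(6, 5), Pow(C, Rational(1, 2))) (Function('a')(C) = Mul(Rational(1, 5), Mul(6, Pow(C, Rational(1, 2)))) = Mul(Rational(6, 5), Pow(C, Rational(1, 2))))
Mul(-139, Function('a')(13)) = Mul(-139, Mul(Rational(6, 5), Pow(13, Rational(1, 2)))) = Mul(Rational(-834, 5), Pow(13, Rational(1, 2)))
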